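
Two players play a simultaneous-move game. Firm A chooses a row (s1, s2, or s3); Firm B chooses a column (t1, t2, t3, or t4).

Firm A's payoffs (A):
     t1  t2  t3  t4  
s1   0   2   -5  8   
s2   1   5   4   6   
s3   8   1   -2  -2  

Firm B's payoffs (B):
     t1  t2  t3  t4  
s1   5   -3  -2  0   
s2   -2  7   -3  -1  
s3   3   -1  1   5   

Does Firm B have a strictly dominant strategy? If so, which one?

Check whether one of Firm B's strategies beats all alternatives regardless of what the opponent does.
t1 is not dominant: against s2, t2 gives 7 > -2.
t2 is not dominant: against s1, t1 gives 5 > -3.
t3 is not dominant: against s1, t1 gives 5 > -2.
t4 is not dominant: against s1, t1 gives 5 > 0.
No single strategy is best against every opponent action.

No strictly dominant strategy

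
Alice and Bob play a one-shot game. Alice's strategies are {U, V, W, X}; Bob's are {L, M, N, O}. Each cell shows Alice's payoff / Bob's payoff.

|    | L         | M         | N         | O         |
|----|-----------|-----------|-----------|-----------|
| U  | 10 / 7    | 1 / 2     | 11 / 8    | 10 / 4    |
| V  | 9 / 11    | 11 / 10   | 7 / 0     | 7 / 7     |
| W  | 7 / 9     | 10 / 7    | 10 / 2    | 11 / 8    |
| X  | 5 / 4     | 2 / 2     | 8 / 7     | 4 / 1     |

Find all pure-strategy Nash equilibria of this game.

(U, N)

Find each player's best response to every opponent strategy; NE are the intersections.
Alice's best responses — vs L: U (payoff 10); vs M: V (payoff 11); vs N: U (payoff 11); vs O: W (payoff 11).
Bob's best responses — vs U: N (payoff 8); vs V: L (payoff 11); vs W: L (payoff 9); vs X: N (payoff 7).
The only mutual best response is (U, N); neither player gains by switching there.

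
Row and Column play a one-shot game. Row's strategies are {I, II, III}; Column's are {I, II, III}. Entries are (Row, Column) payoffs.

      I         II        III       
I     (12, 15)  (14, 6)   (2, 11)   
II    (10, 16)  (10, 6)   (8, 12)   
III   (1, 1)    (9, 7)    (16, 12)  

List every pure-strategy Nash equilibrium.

Check mutual best responses: a cell is a NE iff neither player can gain by unilaterally deviating.
Row's best responses — vs I: I (payoff 12); vs II: I (payoff 14); vs III: III (payoff 16).
Column's best responses — vs I: I (payoff 15); vs II: I (payoff 16); vs III: III (payoff 12).
Mutual best responses occur at (I, I) and (III, III); at each, neither player gains by switching.

(I, I) and (III, III)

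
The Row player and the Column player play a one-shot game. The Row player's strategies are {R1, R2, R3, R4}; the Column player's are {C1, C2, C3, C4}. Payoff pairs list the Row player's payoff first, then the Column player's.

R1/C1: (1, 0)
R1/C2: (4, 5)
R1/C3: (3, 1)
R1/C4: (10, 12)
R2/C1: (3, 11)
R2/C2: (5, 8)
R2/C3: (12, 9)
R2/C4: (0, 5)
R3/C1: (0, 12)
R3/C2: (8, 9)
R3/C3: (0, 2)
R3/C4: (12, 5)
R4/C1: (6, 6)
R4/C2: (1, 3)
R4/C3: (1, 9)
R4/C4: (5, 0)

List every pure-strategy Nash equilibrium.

No pure-strategy Nash equilibrium

Check mutual best responses: a cell is a NE iff neither player can gain by unilaterally deviating.
The Row player's best responses — vs C1: R4 (payoff 6); vs C2: R3 (payoff 8); vs C3: R2 (payoff 12); vs C4: R3 (payoff 12).
The Column player's best responses — vs R1: C4 (payoff 12); vs R2: C1 (payoff 11); vs R3: C1 (payoff 12); vs R4: C3 (payoff 9).
No cell has both players best-responding. For instance, the Row player's best reply to C3 is R2, but against R2 the Column player prefers C1 over C3.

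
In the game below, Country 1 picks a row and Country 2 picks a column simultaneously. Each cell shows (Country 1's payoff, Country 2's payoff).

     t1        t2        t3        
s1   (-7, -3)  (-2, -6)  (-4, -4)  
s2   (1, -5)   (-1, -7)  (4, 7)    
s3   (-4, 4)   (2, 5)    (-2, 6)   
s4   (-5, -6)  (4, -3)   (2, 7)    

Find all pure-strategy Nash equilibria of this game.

Find each player's best response to every opponent strategy; NE are the intersections.
Country 1's best responses — vs t1: s2 (payoff 1); vs t2: s4 (payoff 4); vs t3: s2 (payoff 4).
Country 2's best responses — vs s1: t1 (payoff -3); vs s2: t3 (payoff 7); vs s3: t3 (payoff 6); vs s4: t3 (payoff 7).
The only mutual best response is (s2, t3); neither player gains by switching there.

(s2, t3)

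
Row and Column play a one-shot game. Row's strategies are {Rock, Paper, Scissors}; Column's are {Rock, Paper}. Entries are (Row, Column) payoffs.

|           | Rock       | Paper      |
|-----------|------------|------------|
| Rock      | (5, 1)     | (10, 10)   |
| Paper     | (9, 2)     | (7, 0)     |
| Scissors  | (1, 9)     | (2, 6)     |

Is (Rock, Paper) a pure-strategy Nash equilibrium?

Holding Column at Paper: Row gets 10 from Rock, versus 7 from Paper, 2 from Scissors. No profitable deviation for Row.
Holding Row at Rock: Column gets 10 from Paper, versus 1 from Rock. No profitable deviation for Column either.

Yes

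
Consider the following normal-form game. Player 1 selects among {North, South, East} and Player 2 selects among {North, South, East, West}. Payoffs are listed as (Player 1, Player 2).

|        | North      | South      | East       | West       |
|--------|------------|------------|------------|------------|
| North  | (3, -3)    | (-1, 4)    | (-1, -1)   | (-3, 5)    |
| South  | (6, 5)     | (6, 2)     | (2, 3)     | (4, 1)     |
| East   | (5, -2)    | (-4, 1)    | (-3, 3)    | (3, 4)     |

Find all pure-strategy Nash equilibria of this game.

(South, North)

A profile is a Nash equilibrium when each player is best-responding to the other.
Player 1's best responses — vs North: South (payoff 6); vs South: South (payoff 6); vs East: South (payoff 2); vs West: South (payoff 4).
Player 2's best responses — vs North: West (payoff 5); vs South: North (payoff 5); vs East: West (payoff 4).
The only mutual best response is (South, North); neither player gains by switching there.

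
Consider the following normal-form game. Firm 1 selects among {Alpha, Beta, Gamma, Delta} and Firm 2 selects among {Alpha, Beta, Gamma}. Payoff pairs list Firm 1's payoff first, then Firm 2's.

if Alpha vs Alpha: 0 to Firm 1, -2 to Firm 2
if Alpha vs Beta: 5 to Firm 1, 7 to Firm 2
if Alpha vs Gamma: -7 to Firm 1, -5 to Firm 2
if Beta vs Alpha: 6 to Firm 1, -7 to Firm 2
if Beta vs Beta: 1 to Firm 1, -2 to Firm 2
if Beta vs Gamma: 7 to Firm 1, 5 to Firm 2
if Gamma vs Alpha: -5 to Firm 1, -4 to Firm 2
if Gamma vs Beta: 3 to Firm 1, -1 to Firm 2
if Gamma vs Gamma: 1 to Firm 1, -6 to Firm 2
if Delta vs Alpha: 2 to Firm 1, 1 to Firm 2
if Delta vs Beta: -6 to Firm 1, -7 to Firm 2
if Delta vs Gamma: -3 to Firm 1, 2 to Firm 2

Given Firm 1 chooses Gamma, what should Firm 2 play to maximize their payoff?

Beta

With Firm 1 fixed at Gamma, Firm 2's payoffs are: Alpha → -4, Beta → -1, Gamma → -6.
The maximum is -1, achieved by Beta.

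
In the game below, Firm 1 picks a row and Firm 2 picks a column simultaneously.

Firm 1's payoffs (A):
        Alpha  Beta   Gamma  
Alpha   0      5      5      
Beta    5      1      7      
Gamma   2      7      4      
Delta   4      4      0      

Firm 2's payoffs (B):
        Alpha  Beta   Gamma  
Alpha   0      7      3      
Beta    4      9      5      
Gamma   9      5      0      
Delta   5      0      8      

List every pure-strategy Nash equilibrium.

None

A profile is a Nash equilibrium when each player is best-responding to the other.
Firm 1's best responses — vs Alpha: Beta (payoff 5); vs Beta: Gamma (payoff 7); vs Gamma: Beta (payoff 7).
Firm 2's best responses — vs Alpha: Beta (payoff 7); vs Beta: Beta (payoff 9); vs Gamma: Alpha (payoff 9); vs Delta: Gamma (payoff 8).
No cell has both players best-responding. For instance, Firm 1's best reply to Beta is Gamma, but against Gamma Firm 2 prefers Alpha over Beta.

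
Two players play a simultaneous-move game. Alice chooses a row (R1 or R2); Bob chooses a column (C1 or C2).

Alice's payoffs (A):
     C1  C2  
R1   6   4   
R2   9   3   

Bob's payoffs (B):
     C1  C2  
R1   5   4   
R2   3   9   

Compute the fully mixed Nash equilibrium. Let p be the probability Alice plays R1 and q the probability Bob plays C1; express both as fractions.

p = 6/7, q = 1/4

Each player's mixing probability is pinned down by making the *other* player indifferent.
Bob indifferent between C1 and C2: p·5 + (1−p)·3 = p·4 + (1−p)·9 ⟹ 3 + 2p = 9 + (-5)p ⟹ p = 6/7.
Alice indifferent between R1 and R2: q·6 + (1−q)·4 = q·9 + (1−q)·3 ⟹ 4 + 2q = 3 + 6q ⟹ q = 1/4.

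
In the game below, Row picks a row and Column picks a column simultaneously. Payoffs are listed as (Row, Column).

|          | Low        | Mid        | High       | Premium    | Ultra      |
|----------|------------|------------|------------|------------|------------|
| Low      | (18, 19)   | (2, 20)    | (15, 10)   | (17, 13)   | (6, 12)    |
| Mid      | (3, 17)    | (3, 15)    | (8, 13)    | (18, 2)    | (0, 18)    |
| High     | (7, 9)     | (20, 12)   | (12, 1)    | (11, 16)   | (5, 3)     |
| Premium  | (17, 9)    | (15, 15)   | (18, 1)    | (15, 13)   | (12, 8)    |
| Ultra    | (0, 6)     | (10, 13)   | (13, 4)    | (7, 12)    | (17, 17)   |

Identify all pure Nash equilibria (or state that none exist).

A profile is a Nash equilibrium when each player is best-responding to the other.
Row's best responses — vs Low: Low (payoff 18); vs Mid: High (payoff 20); vs High: Premium (payoff 18); vs Premium: Mid (payoff 18); vs Ultra: Ultra (payoff 17).
Column's best responses — vs Low: Mid (payoff 20); vs Mid: Ultra (payoff 18); vs High: Premium (payoff 16); vs Premium: Mid (payoff 15); vs Ultra: Ultra (payoff 17).
The only mutual best response is (Ultra, Ultra); neither player gains by switching there.

(Ultra, Ultra)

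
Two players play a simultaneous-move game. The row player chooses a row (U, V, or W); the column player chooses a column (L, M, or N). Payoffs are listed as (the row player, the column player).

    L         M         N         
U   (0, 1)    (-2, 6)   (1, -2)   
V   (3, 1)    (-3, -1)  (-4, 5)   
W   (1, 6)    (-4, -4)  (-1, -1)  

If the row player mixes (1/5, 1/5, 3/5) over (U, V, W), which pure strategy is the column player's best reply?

L

Compute the column player's expected payoff from each pure strategy against the given mix.
L: (1/5)·1 + (1/5)·1 + (3/5)·6 = 4
M: (1/5)·6 + (1/5)·(-1) + (3/5)·(-4) = -7/5
N: (1/5)·(-2) + (1/5)·5 + (3/5)·(-1) = 0
Highest expected payoff is 4, from L.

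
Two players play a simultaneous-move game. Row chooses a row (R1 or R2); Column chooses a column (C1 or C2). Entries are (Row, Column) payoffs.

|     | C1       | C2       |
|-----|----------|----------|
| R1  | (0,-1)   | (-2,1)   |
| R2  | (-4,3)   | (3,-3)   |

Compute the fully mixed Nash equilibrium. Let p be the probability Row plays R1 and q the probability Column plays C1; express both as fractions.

In a mixed NE each player is indifferent between their pure strategies, so the opponent's mix sets the indifference.
Column indifferent between C1 and C2: p·(-1) + (1−p)·3 = p·1 + (1−p)·(-3) ⟹ 3 + (-4)p = (-3) + 4p ⟹ p = 3/4.
Row indifferent between R1 and R2: q·0 + (1−q)·(-2) = q·(-4) + (1−q)·3 ⟹ (-2) + 2q = 3 + (-7)q ⟹ q = 5/9.

p = 3/4, q = 5/9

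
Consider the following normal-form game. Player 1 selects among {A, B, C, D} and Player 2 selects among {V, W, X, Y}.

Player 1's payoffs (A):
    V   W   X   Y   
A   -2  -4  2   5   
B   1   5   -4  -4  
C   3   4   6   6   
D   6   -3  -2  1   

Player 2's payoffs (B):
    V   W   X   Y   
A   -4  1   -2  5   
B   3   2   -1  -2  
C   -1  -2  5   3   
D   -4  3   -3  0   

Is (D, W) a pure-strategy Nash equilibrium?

No

Holding Player 2 at W: Player 1 gets -3 from D but could get 5 by switching to B. Player 1 has a profitable deviation.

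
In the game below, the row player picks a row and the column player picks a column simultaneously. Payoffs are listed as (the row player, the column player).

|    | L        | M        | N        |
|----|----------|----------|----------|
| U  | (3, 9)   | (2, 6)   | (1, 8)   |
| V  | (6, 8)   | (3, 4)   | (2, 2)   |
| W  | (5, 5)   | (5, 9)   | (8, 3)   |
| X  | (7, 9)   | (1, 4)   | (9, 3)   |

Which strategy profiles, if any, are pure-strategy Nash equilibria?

Check mutual best responses: a cell is a NE iff neither player can gain by unilaterally deviating.
The row player's best responses — vs L: X (payoff 7); vs M: W (payoff 5); vs N: X (payoff 9).
The column player's best responses — vs U: L (payoff 9); vs V: L (payoff 8); vs W: M (payoff 9); vs X: L (payoff 9).
Mutual best responses occur at (W, M) and (X, L); at each, neither player gains by switching.

(W, M) and (X, L)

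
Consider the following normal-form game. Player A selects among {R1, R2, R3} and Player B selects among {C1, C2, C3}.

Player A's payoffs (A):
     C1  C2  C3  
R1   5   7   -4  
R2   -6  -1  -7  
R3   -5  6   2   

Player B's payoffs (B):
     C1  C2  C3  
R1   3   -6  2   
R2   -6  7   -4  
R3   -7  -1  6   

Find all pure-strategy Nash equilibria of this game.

(R1, C1) and (R3, C3)

A profile is a Nash equilibrium when each player is best-responding to the other.
Player A's best responses — vs C1: R1 (payoff 5); vs C2: R1 (payoff 7); vs C3: R3 (payoff 2).
Player B's best responses — vs R1: C1 (payoff 3); vs R2: C2 (payoff 7); vs R3: C3 (payoff 6).
Mutual best responses occur at (R1, C1) and (R3, C3); at each, neither player gains by switching.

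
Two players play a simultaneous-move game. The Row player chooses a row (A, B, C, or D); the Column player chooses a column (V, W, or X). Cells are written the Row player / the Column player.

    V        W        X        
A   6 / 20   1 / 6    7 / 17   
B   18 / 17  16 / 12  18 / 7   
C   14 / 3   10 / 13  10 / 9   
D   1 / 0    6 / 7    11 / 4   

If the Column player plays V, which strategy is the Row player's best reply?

With the Column player fixed at V, the Row player's payoffs are: A → 6, B → 18, C → 14, D → 1.
The maximum is 18, achieved by B.

B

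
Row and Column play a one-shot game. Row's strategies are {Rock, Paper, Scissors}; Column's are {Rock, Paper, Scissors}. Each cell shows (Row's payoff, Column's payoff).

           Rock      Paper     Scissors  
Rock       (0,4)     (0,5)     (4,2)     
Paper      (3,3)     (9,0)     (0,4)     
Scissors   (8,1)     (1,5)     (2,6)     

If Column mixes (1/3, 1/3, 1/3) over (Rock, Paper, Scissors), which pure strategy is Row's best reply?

Paper

Row's best reply maximizes expected payoff against the mix.
Rock: (1/3)·0 + (1/3)·0 + (1/3)·4 = 4/3
Paper: (1/3)·3 + (1/3)·9 + (1/3)·0 = 4
Scissors: (1/3)·8 + (1/3)·1 + (1/3)·2 = 11/3
Highest expected payoff is 4, from Paper.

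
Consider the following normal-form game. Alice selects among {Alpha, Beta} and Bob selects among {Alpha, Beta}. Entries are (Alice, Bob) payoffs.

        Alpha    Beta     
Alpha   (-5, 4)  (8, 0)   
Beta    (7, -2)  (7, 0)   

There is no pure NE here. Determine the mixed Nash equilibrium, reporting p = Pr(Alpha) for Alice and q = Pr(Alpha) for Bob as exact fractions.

p = 1/3, q = 1/13

In a mixed NE each player is indifferent between their pure strategies, so the opponent's mix sets the indifference.
Bob indifferent between Alpha and Beta: p·4 + (1−p)·(-2) = p·0 + (1−p)·0 ⟹ (-2) + 6p = 0 + 0p ⟹ p = 1/3.
Alice indifferent between Alpha and Beta: q·(-5) + (1−q)·8 = q·7 + (1−q)·7 ⟹ 8 + (-13)q = 7 + 0q ⟹ q = 1/13.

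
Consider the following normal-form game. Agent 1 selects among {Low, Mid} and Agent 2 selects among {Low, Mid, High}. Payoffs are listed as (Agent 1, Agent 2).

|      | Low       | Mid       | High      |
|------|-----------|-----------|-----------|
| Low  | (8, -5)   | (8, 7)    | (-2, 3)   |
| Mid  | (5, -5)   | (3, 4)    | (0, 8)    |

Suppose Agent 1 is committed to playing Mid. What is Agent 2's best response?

High

With Agent 1 fixed at Mid, Agent 2's payoffs are: Low → -5, Mid → 4, High → 8.
The maximum is 8, achieved by High.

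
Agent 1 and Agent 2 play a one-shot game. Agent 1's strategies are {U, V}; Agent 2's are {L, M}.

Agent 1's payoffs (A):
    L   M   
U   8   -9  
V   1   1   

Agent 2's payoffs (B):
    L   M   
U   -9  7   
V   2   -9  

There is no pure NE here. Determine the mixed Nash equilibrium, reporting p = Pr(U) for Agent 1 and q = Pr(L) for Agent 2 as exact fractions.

p = 11/27, q = 10/17

In a mixed NE each player is indifferent between their pure strategies, so the opponent's mix sets the indifference.
Agent 2 indifferent between L and M: p·(-9) + (1−p)·2 = p·7 + (1−p)·(-9) ⟹ 2 + (-11)p = (-9) + 16p ⟹ p = 11/27.
Agent 1 indifferent between U and V: q·8 + (1−q)·(-9) = q·1 + (1−q)·1 ⟹ (-9) + 17q = 1 + 0q ⟹ q = 10/17.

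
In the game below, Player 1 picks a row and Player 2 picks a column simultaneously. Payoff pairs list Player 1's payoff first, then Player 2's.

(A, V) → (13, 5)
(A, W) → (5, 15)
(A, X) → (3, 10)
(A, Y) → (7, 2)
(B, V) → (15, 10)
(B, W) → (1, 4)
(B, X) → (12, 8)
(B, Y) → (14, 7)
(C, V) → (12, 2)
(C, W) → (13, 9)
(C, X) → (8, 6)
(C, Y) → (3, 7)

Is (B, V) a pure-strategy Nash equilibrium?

Holding Player 2 at V: Player 1 gets 15 from B, versus 13 from A, 12 from C. No profitable deviation for Player 1.
Holding Player 1 at B: Player 2 gets 10 from V, versus 4 from W, 8 from X, 7 from Y. No profitable deviation for Player 2 either.

Yes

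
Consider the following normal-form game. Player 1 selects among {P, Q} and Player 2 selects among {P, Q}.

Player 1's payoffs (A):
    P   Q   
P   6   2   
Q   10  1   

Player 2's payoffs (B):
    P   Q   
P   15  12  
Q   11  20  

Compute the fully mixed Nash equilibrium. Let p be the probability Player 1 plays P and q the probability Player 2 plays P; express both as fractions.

In a mixed NE each player is indifferent between their pure strategies, so the opponent's mix sets the indifference.
Player 2 indifferent between P and Q: p·15 + (1−p)·11 = p·12 + (1−p)·20 ⟹ 11 + 4p = 20 + (-8)p ⟹ p = 3/4.
Player 1 indifferent between P and Q: q·6 + (1−q)·2 = q·10 + (1−q)·1 ⟹ 2 + 4q = 1 + 9q ⟹ q = 1/5.

p = 3/4, q = 1/5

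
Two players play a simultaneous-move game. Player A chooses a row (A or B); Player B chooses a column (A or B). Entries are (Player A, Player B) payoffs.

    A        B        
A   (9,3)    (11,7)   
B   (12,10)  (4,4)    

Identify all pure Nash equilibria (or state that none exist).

Find each player's best response to every opponent strategy; NE are the intersections.
Player A's best responses — vs A: B (payoff 12); vs B: A (payoff 11).
Player B's best responses — vs A: B (payoff 7); vs B: A (payoff 10).
Mutual best responses occur at (A, B) and (B, A); at each, neither player gains by switching.

(A, B) and (B, A)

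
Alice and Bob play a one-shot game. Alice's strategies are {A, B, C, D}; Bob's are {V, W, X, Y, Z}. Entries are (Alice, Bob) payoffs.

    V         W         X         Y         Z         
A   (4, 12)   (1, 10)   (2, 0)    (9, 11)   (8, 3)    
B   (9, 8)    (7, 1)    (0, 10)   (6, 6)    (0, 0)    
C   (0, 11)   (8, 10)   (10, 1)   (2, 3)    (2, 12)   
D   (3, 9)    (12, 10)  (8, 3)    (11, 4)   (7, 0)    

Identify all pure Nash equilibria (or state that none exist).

(D, W)

A profile is a Nash equilibrium when each player is best-responding to the other.
Alice's best responses — vs V: B (payoff 9); vs W: D (payoff 12); vs X: C (payoff 10); vs Y: D (payoff 11); vs Z: A (payoff 8).
Bob's best responses — vs A: V (payoff 12); vs B: X (payoff 10); vs C: Z (payoff 12); vs D: W (payoff 10).
The only mutual best response is (D, W); neither player gains by switching there.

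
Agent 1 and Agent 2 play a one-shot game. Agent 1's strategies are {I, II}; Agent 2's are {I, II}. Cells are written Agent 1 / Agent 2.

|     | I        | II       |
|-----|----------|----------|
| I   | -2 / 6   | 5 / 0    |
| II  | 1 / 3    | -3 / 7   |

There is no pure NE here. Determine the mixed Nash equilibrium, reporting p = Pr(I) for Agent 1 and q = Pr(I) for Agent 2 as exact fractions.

Each player's mixing probability is pinned down by making the *other* player indifferent.
Agent 2 indifferent between I and II: p·6 + (1−p)·3 = p·0 + (1−p)·7 ⟹ 3 + 3p = 7 + (-7)p ⟹ p = 2/5.
Agent 1 indifferent between I and II: q·(-2) + (1−q)·5 = q·1 + (1−q)·(-3) ⟹ 5 + (-7)q = (-3) + 4q ⟹ q = 8/11.

p = 2/5, q = 8/11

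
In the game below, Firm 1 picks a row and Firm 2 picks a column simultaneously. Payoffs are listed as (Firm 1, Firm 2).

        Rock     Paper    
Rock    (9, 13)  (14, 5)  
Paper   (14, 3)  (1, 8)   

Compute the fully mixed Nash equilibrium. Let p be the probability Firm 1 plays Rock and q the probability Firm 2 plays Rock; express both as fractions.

Each player's mixing probability is pinned down by making the *other* player indifferent.
Firm 2 indifferent between Rock and Paper: p·13 + (1−p)·3 = p·5 + (1−p)·8 ⟹ 3 + 10p = 8 + (-3)p ⟹ p = 5/13.
Firm 1 indifferent between Rock and Paper: q·9 + (1−q)·14 = q·14 + (1−q)·1 ⟹ 14 + (-5)q = 1 + 13q ⟹ q = 13/18.

p = 5/13, q = 13/18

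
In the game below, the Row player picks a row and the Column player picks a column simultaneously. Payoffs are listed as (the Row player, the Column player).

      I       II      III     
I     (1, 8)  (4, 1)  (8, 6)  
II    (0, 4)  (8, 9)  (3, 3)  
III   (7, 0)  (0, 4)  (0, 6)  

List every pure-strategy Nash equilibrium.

A profile is a Nash equilibrium when each player is best-responding to the other.
The Row player's best responses — vs I: III (payoff 7); vs II: II (payoff 8); vs III: I (payoff 8).
The Column player's best responses — vs I: I (payoff 8); vs II: II (payoff 9); vs III: III (payoff 6).
The only mutual best response is (II, II); neither player gains by switching there.

(II, II)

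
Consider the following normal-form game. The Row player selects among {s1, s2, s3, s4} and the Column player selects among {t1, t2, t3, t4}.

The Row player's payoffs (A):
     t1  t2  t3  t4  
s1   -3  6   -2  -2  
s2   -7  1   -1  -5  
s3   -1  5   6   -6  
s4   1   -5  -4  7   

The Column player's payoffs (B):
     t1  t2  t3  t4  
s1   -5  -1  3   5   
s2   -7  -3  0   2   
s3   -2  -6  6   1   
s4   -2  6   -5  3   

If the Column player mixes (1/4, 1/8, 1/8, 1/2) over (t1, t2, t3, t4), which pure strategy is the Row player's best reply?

s4

Compute the Row player's expected payoff from each pure strategy against the given mix.
s1: (1/4)·(-3) + (1/8)·6 + (1/8)·(-2) + (1/2)·(-2) = -5/4
s2: (1/4)·(-7) + (1/8)·1 + (1/8)·(-1) + (1/2)·(-5) = -17/4
s3: (1/4)·(-1) + (1/8)·5 + (1/8)·6 + (1/2)·(-6) = -15/8
s4: (1/4)·1 + (1/8)·(-5) + (1/8)·(-4) + (1/2)·7 = 21/8
Highest expected payoff is 21/8, from s4.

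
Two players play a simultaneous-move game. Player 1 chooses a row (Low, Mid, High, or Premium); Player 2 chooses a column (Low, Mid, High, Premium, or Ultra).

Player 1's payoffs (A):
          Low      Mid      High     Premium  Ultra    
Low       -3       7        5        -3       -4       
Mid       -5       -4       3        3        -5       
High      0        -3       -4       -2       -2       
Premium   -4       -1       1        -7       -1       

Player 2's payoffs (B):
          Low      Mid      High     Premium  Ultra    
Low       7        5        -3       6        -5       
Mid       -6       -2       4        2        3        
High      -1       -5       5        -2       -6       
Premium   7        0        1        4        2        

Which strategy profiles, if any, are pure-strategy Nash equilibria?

A profile is a Nash equilibrium when each player is best-responding to the other.
Player 1's best responses — vs Low: High (payoff 0); vs Mid: Low (payoff 7); vs High: Low (payoff 5); vs Premium: Mid (payoff 3); vs Ultra: Premium (payoff -1).
Player 2's best responses — vs Low: Low (payoff 7); vs Mid: High (payoff 4); vs High: High (payoff 5); vs Premium: Low (payoff 7).
No cell has both players best-responding. For instance, Player 1's best reply to Mid is Low, but against Low Player 2 prefers Low over Mid.

No pure-strategy Nash equilibrium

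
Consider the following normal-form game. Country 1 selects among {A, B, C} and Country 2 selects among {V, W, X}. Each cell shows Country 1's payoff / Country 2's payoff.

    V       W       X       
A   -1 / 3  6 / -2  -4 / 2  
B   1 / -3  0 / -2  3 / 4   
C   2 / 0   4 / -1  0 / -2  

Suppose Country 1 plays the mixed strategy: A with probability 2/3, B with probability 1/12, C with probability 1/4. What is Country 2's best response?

V

Compute Country 2's expected payoff from each pure strategy against the given mix.
V: (2/3)·3 + (1/12)·(-3) + (1/4)·0 = 7/4
W: (2/3)·(-2) + (1/12)·(-2) + (1/4)·(-1) = -7/4
X: (2/3)·2 + (1/12)·4 + (1/4)·(-2) = 7/6
Highest expected payoff is 7/4, from V.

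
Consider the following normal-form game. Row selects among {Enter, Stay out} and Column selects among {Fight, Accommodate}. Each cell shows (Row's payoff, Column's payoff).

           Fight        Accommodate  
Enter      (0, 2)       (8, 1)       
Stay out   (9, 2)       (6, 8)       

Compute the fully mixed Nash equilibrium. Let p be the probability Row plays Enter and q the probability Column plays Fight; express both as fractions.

In a mixed NE each player is indifferent between their pure strategies, so the opponent's mix sets the indifference.
Column indifferent between Fight and Accommodate: p·2 + (1−p)·2 = p·1 + (1−p)·8 ⟹ 2 + 0p = 8 + (-7)p ⟹ p = 6/7.
Row indifferent between Enter and Stay out: q·0 + (1−q)·8 = q·9 + (1−q)·6 ⟹ 8 + (-8)q = 6 + 3q ⟹ q = 2/11.

p = 6/7, q = 2/11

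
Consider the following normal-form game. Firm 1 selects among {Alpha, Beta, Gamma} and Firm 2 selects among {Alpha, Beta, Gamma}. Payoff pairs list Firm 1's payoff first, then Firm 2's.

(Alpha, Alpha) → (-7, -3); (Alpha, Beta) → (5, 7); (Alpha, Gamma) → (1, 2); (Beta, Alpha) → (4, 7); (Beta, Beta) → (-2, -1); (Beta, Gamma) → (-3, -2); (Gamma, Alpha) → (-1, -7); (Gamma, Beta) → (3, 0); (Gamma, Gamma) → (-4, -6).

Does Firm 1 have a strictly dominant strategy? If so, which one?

Check whether one of Firm 1's strategies beats all alternatives regardless of what the opponent does.
Alpha is not dominant: against Alpha, Beta gives 4 > -7.
Beta is not dominant: against Beta, Alpha gives 5 > -2.
Gamma is not dominant: against Alpha, Beta gives 4 > -1.
No single strategy is best against every opponent action.

No strictly dominant strategy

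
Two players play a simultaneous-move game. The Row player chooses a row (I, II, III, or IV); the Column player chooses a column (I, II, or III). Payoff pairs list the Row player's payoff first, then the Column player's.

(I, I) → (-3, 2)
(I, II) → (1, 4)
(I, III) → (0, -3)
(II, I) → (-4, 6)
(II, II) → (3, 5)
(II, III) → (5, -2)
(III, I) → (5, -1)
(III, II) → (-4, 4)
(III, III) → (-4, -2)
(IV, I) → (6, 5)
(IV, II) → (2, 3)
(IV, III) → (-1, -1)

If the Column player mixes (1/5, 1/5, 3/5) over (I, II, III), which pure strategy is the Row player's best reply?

Compute the Row player's expected payoff from each pure strategy against the given mix.
I: (1/5)·(-3) + (1/5)·1 + (3/5)·0 = -2/5
II: (1/5)·(-4) + (1/5)·3 + (3/5)·5 = 14/5
III: (1/5)·5 + (1/5)·(-4) + (3/5)·(-4) = -11/5
IV: (1/5)·6 + (1/5)·2 + (3/5)·(-1) = 1
Highest expected payoff is 14/5, from II.

II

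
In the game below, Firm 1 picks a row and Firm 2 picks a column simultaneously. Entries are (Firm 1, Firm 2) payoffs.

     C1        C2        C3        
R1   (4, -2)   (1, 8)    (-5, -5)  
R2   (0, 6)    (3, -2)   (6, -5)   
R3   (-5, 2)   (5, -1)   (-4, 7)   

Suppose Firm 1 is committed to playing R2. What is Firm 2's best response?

With Firm 1 fixed at R2, Firm 2's payoffs are: C1 → 6, C2 → -2, C3 → -5.
The maximum is 6, achieved by C1.

C1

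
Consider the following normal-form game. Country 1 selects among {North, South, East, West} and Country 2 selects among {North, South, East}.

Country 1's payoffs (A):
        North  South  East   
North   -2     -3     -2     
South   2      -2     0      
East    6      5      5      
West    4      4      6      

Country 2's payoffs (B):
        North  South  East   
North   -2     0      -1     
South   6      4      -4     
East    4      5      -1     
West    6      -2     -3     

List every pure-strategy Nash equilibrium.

(East, South)

Find each player's best response to every opponent strategy; NE are the intersections.
Country 1's best responses — vs North: East (payoff 6); vs South: East (payoff 5); vs East: West (payoff 6).
Country 2's best responses — vs North: South (payoff 0); vs South: North (payoff 6); vs East: South (payoff 5); vs West: North (payoff 6).
The only mutual best response is (East, South); neither player gains by switching there.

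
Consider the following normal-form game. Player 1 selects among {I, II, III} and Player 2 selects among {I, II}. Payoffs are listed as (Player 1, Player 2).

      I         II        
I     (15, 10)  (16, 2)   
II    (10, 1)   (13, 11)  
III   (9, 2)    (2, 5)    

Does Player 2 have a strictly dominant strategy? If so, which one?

A strategy is strictly dominant if it gives Player 2 a strictly higher payoff than every other strategy, against every choice by the opponent.
I is not dominant: against II, II gives 11 > 1.
II is not dominant: against I, I gives 10 > 2.
No single strategy is best against every opponent action.

None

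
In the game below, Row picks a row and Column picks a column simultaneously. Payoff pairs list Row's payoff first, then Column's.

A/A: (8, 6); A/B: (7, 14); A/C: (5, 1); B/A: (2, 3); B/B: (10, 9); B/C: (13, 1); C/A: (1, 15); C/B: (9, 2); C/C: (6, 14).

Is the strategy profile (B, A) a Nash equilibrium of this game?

No

Holding Column at A: Row gets 2 from B but could get 8 by switching to A. Row has a profitable deviation.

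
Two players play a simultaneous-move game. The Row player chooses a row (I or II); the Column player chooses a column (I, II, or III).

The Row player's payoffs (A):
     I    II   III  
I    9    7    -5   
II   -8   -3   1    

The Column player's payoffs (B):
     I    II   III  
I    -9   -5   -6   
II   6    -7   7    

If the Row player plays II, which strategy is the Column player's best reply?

With the Row player fixed at II, the Column player's payoffs are: I → 6, II → -7, III → 7.
The maximum is 7, achieved by III.

III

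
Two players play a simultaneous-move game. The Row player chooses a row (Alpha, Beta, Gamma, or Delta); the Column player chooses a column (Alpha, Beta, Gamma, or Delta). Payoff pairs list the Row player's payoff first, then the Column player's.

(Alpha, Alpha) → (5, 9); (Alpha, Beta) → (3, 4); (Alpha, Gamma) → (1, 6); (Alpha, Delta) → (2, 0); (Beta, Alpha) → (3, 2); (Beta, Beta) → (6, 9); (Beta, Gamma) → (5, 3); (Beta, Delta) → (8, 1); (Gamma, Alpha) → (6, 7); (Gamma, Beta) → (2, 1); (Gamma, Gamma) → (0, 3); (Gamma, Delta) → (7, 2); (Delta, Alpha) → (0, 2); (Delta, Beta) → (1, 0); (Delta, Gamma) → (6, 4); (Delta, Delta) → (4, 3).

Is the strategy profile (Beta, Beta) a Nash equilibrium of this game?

Yes

Holding the Column player at Beta: the Row player gets 6 from Beta, versus 3 from Alpha, 2 from Gamma, 1 from Delta. No profitable deviation for the Row player.
Holding the Row player at Beta: the Column player gets 9 from Beta, versus 2 from Alpha, 3 from Gamma, 1 from Delta. No profitable deviation for the Column player either.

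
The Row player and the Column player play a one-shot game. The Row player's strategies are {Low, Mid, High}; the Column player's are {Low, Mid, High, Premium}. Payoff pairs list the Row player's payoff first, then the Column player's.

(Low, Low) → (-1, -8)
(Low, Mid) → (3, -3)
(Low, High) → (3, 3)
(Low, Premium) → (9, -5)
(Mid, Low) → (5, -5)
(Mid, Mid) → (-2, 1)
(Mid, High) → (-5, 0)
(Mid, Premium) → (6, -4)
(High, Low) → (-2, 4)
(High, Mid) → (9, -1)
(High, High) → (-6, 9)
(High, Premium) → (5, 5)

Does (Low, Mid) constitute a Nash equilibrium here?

Holding the Column player at Mid: the Row player gets 3 from Low but could get 9 by switching to High. The Row player has a profitable deviation.

No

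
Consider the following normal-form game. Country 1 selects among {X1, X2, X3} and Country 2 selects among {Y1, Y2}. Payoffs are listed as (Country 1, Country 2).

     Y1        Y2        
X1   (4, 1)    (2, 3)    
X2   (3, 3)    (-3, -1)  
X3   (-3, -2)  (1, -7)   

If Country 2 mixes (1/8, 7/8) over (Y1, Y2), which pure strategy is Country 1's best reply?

Country 1's best reply maximizes expected payoff against the mix.
X1: (1/8)·4 + (7/8)·2 = 9/4
X2: (1/8)·3 + (7/8)·(-3) = -9/4
X3: (1/8)·(-3) + (7/8)·1 = 1/2
Highest expected payoff is 9/4, from X1.

X1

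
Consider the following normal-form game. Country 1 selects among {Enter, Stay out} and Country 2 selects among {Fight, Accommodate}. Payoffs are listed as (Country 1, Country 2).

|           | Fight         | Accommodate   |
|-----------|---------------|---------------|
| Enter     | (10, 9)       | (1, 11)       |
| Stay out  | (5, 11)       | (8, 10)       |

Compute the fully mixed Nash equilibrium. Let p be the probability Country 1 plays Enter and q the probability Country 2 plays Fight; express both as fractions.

Each player's mixing probability is pinned down by making the *other* player indifferent.
Country 2 indifferent between Fight and Accommodate: p·9 + (1−p)·11 = p·11 + (1−p)·10 ⟹ 11 + (-2)p = 10 + 1p ⟹ p = 1/3.
Country 1 indifferent between Enter and Stay out: q·10 + (1−q)·1 = q·5 + (1−q)·8 ⟹ 1 + 9q = 8 + (-3)q ⟹ q = 7/12.

p = 1/3, q = 7/12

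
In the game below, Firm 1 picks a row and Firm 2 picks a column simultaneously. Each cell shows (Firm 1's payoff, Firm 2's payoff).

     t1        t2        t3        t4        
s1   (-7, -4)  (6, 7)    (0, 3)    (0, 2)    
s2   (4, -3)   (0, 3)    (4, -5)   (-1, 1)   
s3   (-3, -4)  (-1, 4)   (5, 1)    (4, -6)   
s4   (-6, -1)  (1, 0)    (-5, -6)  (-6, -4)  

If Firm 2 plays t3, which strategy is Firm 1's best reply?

s3

With Firm 2 fixed at t3, Firm 1's payoffs are: s1 → 0, s2 → 4, s3 → 5, s4 → -5.
The maximum is 5, achieved by s3.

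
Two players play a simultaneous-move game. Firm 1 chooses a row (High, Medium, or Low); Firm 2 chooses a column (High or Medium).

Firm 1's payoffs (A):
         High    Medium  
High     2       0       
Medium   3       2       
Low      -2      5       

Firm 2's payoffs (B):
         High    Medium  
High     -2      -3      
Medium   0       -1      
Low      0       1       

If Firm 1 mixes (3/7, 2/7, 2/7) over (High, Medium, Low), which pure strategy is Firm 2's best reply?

High

Firm 2's best reply maximizes expected payoff against the mix.
High: (3/7)·(-2) + (2/7)·0 + (2/7)·0 = -6/7
Medium: (3/7)·(-3) + (2/7)·(-1) + (2/7)·1 = -9/7
Highest expected payoff is -6/7, from High.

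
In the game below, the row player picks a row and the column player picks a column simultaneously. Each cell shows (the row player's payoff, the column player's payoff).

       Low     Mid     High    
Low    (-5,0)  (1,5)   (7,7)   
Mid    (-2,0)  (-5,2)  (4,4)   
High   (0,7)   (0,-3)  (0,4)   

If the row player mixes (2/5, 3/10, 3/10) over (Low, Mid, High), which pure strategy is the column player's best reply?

High

Compute the column player's expected payoff from each pure strategy against the given mix.
Low: (2/5)·0 + (3/10)·0 + (3/10)·7 = 21/10
Mid: (2/5)·5 + (3/10)·2 + (3/10)·(-3) = 17/10
High: (2/5)·7 + (3/10)·4 + (3/10)·4 = 26/5
Highest expected payoff is 26/5, from High.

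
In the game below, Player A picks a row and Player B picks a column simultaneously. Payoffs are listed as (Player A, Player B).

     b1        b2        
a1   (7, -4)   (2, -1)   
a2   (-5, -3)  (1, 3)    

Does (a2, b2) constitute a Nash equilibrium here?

No

Holding Player B at b2: Player A gets 1 from a2 but could get 2 by switching to a1. Player A has a profitable deviation.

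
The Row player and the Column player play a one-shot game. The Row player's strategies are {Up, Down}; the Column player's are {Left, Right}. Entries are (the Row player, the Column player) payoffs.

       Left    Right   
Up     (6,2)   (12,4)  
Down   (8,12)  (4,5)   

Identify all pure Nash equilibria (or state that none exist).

Find each player's best response to every opponent strategy; NE are the intersections.
The Row player's best responses — vs Left: Down (payoff 8); vs Right: Up (payoff 12).
The Column player's best responses — vs Up: Right (payoff 4); vs Down: Left (payoff 12).
Mutual best responses occur at (Up, Right) and (Down, Left); at each, neither player gains by switching.

(Up, Right) and (Down, Left)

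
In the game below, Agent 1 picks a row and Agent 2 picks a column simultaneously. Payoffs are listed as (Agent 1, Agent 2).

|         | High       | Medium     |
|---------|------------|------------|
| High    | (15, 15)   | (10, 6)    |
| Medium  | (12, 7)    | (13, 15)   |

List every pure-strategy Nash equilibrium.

(High, High) and (Medium, Medium)

Find each player's best response to every opponent strategy; NE are the intersections.
Agent 1's best responses — vs High: High (payoff 15); vs Medium: Medium (payoff 13).
Agent 2's best responses — vs High: High (payoff 15); vs Medium: Medium (payoff 15).
Mutual best responses occur at (High, High) and (Medium, Medium); at each, neither player gains by switching.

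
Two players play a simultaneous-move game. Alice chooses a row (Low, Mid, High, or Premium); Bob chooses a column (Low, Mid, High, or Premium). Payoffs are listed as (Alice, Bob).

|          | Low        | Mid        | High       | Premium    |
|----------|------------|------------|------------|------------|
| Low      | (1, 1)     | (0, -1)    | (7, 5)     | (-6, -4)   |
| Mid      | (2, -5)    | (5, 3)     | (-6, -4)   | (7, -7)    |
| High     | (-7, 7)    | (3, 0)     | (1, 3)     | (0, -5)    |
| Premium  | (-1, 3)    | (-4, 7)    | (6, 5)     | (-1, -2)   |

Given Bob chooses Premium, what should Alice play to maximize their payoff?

Mid

With Bob fixed at Premium, Alice's payoffs are: Low → -6, Mid → 7, High → 0, Premium → -1.
The maximum is 7, achieved by Mid.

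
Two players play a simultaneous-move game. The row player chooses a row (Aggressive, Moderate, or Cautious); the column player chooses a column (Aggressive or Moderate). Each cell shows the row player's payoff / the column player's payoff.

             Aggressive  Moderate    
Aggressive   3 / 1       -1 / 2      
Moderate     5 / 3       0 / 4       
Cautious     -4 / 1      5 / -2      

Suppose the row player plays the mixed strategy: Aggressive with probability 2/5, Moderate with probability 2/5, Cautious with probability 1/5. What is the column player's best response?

Compute the column player's expected payoff from each pure strategy against the given mix.
Aggressive: (2/5)·1 + (2/5)·3 + (1/5)·1 = 9/5
Moderate: (2/5)·2 + (2/5)·4 + (1/5)·(-2) = 2
Highest expected payoff is 2, from Moderate.

Moderate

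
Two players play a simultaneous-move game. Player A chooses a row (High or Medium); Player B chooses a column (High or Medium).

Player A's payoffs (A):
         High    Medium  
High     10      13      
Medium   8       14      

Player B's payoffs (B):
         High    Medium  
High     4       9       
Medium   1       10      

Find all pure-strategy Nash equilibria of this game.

(Medium, Medium)

A profile is a Nash equilibrium when each player is best-responding to the other.
Player A's best responses — vs High: High (payoff 10); vs Medium: Medium (payoff 14).
Player B's best responses — vs High: Medium (payoff 9); vs Medium: Medium (payoff 10).
The only mutual best response is (Medium, Medium); neither player gains by switching there.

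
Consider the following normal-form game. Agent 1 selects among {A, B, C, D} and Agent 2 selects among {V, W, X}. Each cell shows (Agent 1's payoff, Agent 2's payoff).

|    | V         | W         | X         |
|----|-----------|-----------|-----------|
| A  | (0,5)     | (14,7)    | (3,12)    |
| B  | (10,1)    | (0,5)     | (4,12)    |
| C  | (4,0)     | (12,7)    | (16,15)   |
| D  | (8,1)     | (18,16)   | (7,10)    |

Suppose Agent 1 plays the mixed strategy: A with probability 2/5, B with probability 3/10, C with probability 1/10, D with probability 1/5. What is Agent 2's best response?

Agent 2's best reply maximizes expected payoff against the mix.
V: (2/5)·5 + (3/10)·1 + (1/10)·0 + (1/5)·1 = 5/2
W: (2/5)·7 + (3/10)·5 + (1/10)·7 + (1/5)·16 = 41/5
X: (2/5)·12 + (3/10)·12 + (1/10)·15 + (1/5)·10 = 119/10
Highest expected payoff is 119/10, from X.

X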